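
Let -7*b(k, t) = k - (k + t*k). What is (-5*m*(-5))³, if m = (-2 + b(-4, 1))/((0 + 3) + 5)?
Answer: -11390625/21952 ≈ -518.89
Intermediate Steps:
b(k, t) = k*t/7 (b(k, t) = -(k - (k + t*k))/7 = -(k - (k + k*t))/7 = -(k + (-k - k*t))/7 = -(-1)*k*t/7 = k*t/7)
m = -9/28 (m = (-2 + (⅐)*(-4)*1)/((0 + 3) + 5) = (-2 - 4/7)/(3 + 5) = -18/7/8 = -18/7*⅛ = -9/28 ≈ -0.32143)
(-5*m*(-5))³ = (-5*(-9/28)*(-5))³ = ((45/28)*(-5))³ = (-225/28)³ = -11390625/21952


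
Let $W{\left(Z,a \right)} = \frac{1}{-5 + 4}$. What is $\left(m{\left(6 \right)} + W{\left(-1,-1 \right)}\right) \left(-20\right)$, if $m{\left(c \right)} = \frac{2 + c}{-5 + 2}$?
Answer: $\frac{220}{3} \approx 73.333$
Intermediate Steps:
$W{\left(Z,a \right)} = -1$ ($W{\left(Z,a \right)} = \frac{1}{-1} = -1$)
$m{\left(c \right)} = - \frac{2}{3} - \frac{c}{3}$ ($m{\left(c \right)} = \frac{2 + c}{-3} = \left(2 + c\right) \left(- \frac{1}{3}\right) = - \frac{2}{3} - \frac{c}{3}$)
$\left(m{\left(6 \right)} + W{\left(-1,-1 \right)}\right) \left(-20\right) = \left(\left(- \frac{2}{3} - 2\right) - 1\right) \left(-20\right) = \left(- \frac{8}{3} - 1\right) \left(-20\right) = \left(- \frac{11}{3}\right) \left(-20\right) = \frac{220}{3}$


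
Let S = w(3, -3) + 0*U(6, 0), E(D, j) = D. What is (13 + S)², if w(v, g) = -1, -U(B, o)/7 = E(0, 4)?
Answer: 144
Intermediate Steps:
U(B, o) = 0 (U(B, o) = -7*0 = 0)
S = -1 (S = -1 + 0*0 = -1 + 0 = -1)
(13 + S)² = (13 - 1)² = 12² = 144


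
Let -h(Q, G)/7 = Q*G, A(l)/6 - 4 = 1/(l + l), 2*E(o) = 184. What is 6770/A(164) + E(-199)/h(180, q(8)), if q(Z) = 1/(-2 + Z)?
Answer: 12933134/45955 ≈ 281.43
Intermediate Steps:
E(o) = 92 (E(o) = (½)*184 = 92)
A(l) = 24 + 3/l (A(l) = 24 + 6/(l + l) = 24 + 6/((2*l)) = 24 + 6*(1/(2*l)) = 24 + 3/l)
h(Q, G) = -7*G*Q (h(Q, G) = -7*Q*G = -7*G*Q)
6770/A(164) + E(-199)/h(180, q(8)) = 6770/(24 + 3/164) + 92/((-7*180/(-2 + 8))) = 6770/(24 + 3*(1/164)) + 92/((-7*180/6)) = 6770/(24 + 3/164) + 92/((-7*⅙*180)) = 6770/(3939/164) + 92/(-210) = 6770*(164/3939) + 92*(-1/210) = 1110280/3939 - 46/105 = 12933134/45955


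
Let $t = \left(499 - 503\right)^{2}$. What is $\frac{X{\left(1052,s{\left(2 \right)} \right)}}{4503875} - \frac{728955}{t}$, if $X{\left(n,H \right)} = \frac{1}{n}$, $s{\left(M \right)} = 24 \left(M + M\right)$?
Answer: $- \frac{863461138764371}{18952306000} \approx -45560.0$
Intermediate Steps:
$s{\left(M \right)} = 48 M$ ($s{\left(M \right)} = 24 \cdot 2 M = 48 M$)
$t = 16$ ($t = \left(-4\right)^{2} = 16$)
$\frac{X{\left(1052,s{\left(2 \right)} \right)}}{4503875} - \frac{728955}{t} = \frac{1}{1052 \cdot 4503875} - \frac{728955}{16} = \frac{1}{1052} \cdot \frac{1}{4503875} - \frac{728955}{16} = \frac{1}{4738076500} - \frac{728955}{16} = - \frac{863461138764371}{18952306000}$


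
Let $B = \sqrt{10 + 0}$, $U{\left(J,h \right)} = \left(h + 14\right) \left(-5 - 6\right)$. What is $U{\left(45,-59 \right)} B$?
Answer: $495 \sqrt{10} \approx 1565.3$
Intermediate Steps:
$U{\left(J,h \right)} = -154 - 11 h$ ($U{\left(J,h \right)} = \left(14 + h\right) \left(-11\right) = -154 - 11 h$)
$B = \sqrt{10} \approx 3.1623$
$U{\left(45,-59 \right)} B = \left(-154 - -649\right) \sqrt{10} = \left(-154 + 649\right) \sqrt{10} = 495 \sqrt{10}$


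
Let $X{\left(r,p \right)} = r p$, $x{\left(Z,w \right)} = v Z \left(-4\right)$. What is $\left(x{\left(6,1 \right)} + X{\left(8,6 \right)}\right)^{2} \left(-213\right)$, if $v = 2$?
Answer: $0$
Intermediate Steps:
$x{\left(Z,w \right)} = - 8 Z$ ($x{\left(Z,w \right)} = 2 Z \left(-4\right) = - 8 Z$)
$X{\left(r,p \right)} = p r$
$\left(x{\left(6,1 \right)} + X{\left(8,6 \right)}\right)^{2} \left(-213\right) = \left(\left(-8\right) 6 + 6 \cdot 8\right)^{2} \left(-213\right) = \left(-48 + 48\right)^{2} \left(-213\right) = 0^{2} \left(-213\right) = 0 \left(-213\right) = 0$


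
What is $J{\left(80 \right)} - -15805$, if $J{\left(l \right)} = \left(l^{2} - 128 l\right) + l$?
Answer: $12045$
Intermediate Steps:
$J{\left(l \right)} = l^{2} - 127 l$
$J{\left(80 \right)} - -15805 = 80 \left(-127 + 80\right) - -15805 = 80 \left(-47\right) + 15805 = -3760 + 15805 = 12045$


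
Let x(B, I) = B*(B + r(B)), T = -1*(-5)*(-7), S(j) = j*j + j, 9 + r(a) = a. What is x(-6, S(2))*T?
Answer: -4410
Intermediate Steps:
r(a) = -9 + a
S(j) = j + j² (S(j) = j² + j = j + j²)
T = -35 (T = 5*(-7) = -35)
x(B, I) = B*(-9 + 2*B) (x(B, I) = B*(B + (-9 + B)) = B*(-9 + 2*B))
x(-6, S(2))*T = -6*(-9 + 2*(-6))*(-35) = -6*(-9 - 12)*(-35) = -6*(-21)*(-35) = 126*(-35) = -4410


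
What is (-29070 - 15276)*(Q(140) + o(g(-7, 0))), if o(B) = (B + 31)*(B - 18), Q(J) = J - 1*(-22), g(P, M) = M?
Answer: 17561016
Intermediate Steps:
Q(J) = 22 + J (Q(J) = J + 22 = 22 + J)
o(B) = (-18 + B)*(31 + B) (o(B) = (31 + B)*(-18 + B) = (-18 + B)*(31 + B))
(-29070 - 15276)*(Q(140) + o(g(-7, 0))) = (-29070 - 15276)*((22 + 140) + (-558 + 0² + 13*0)) = -44346*(162 + (-558 + 0 + 0)) = -44346*(162 - 558) = -44346*(-396) = 17561016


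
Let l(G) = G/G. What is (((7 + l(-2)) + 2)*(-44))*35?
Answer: -15400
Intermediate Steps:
l(G) = 1
(((7 + l(-2)) + 2)*(-44))*35 = (((7 + 1) + 2)*(-44))*35 = ((8 + 2)*(-44))*35 = (10*(-44))*35 = -440*35 = -15400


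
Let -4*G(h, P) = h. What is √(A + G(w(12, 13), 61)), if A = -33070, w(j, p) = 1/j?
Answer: I*√4762083/12 ≈ 181.85*I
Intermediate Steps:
G(h, P) = -h/4
√(A + G(w(12, 13), 61)) = √(-33070 - ¼/12) = √(-33070 - ¼*1/12) = √(-33070 - 1/48) = √(-1587361/48) = I*√4762083/12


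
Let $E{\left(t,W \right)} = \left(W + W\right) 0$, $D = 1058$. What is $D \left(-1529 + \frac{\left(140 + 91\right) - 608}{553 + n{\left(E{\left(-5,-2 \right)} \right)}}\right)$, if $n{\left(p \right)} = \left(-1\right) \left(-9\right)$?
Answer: $- \frac{454768075}{281} \approx -1.6184 \cdot 10^{6}$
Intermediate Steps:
$E{\left(t,W \right)} = 0$ ($E{\left(t,W \right)} = 2 W 0 = 0$)
$n{\left(p \right)} = 9$
$D \left(-1529 + \frac{\left(140 + 91\right) - 608}{553 + n{\left(E{\left(-5,-2 \right)} \right)}}\right) = 1058 \left(-1529 + \frac{\left(140 + 91\right) - 608}{553 + 9}\right) = 1058 \left(-1529 + \frac{231 - 608}{562}\right) = 1058 \left(-1529 - \frac{377}{562}\right) = 1058 \left(- \frac{859675}{562}\right) = - \frac{454768075}{281}$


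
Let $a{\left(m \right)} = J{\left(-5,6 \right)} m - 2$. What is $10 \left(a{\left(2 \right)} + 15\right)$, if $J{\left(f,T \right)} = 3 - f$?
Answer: $290$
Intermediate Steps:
$a{\left(m \right)} = -2 + 8 m$ ($a{\left(m \right)} = \left(3 - -5\right) m - 2 = \left(3 + 5\right) m - 2 = 8 m - 2 = -2 + 8 m$)
$10 \left(a{\left(2 \right)} + 15\right) = 10 \left(\left(-2 + 8 \cdot 2\right) + 15\right) = 10 \left(\left(-2 + 16\right) + 15\right) = 10 \left(14 + 15\right) = 10 \cdot 29 = 290$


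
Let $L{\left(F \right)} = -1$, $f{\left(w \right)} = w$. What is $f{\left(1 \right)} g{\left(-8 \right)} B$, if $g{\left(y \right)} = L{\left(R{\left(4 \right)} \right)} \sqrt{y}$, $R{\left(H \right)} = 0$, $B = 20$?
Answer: $- 40 i \sqrt{2} \approx - 56.569 i$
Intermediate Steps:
$g{\left(y \right)} = - \sqrt{y}$
$f{\left(1 \right)} g{\left(-8 \right)} B = 1 \left(- \sqrt{-8}\right) 20 = 1 \left(- 2 i \sqrt{2}\right) 20 = - 2 i \sqrt{2} \cdot 20 = - 40 i \sqrt{2}$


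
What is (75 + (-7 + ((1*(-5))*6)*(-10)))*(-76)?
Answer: -27968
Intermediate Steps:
(75 + (-7 + ((1*(-5))*6)*(-10)))*(-76) = (75 + (-7 - 5*6*(-10)))*(-76) = (75 + (-7 - 30*(-10)))*(-76) = (75 + (-7 + 300))*(-76) = (75 + 293)*(-76) = 368*(-76) = -27968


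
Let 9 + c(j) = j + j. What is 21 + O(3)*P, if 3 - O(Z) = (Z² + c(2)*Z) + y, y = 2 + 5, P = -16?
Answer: -11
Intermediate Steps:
c(j) = -9 + 2*j (c(j) = -9 + (j + j) = -9 + 2*j)
y = 7
O(Z) = -4 - Z² + 5*Z (O(Z) = 3 - ((Z² + (-9 + 2*2)*Z) + 7) = 3 - ((Z² + (-9 + 4)*Z) + 7) = 3 - ((Z² - 5*Z) + 7) = 3 - (7 + Z² - 5*Z) = 3 + (-7 - Z² + 5*Z) = -4 - Z² + 5*Z)
21 + O(3)*P = 21 + (-4 - 1*3² + 5*3)*(-16) = 21 + (-4 - 1*9 + 15)*(-16) = 21 + (-4 - 9 + 15)*(-16) = 21 + 2*(-16) = 21 - 32 = -11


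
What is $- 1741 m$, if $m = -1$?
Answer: $1741$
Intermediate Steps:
$- 1741 m = \left(-1741\right) \left(-1\right) = 1741$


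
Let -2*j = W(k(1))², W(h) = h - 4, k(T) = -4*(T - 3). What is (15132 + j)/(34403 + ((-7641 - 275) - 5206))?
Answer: 15124/21281 ≈ 0.71068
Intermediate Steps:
k(T) = 12 - 4*T (k(T) = -4*(-3 + T) = 12 - 4*T)
W(h) = -4 + h
j = -8 (j = -(-4 + (12 - 4*1))²/2 = -(-4 + (12 - 4))²/2 = -(-4 + 8)²/2 = -½*4² = -½*16 = -8)
(15132 + j)/(34403 + ((-7641 - 275) - 5206)) = (15132 - 8)/(34403 + ((-7641 - 275) - 5206)) = 15124/(34403 + (-7916 - 5206)) = 15124/(34403 - 13122) = 15124/21281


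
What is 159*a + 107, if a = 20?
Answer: 3287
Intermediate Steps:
159*a + 107 = 159*20 + 107 = 3180 + 107 = 3287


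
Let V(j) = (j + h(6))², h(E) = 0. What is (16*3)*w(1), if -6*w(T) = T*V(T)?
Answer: -8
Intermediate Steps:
V(j) = j² (V(j) = (j + 0)² = j²)
w(T) = -T³/6 (w(T) = -T*T²/6 = -T³/6)
(16*3)*w(1) = (16*3)*(-⅙*1³) = 48*(-⅙*1) = 48*(-⅙) = -8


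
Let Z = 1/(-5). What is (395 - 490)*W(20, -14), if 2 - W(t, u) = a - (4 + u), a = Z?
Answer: 741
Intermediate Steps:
Z = -1/5 ≈ -0.20000
a = -1/5 ≈ -0.20000
W(t, u) = 31/5 + u (W(t, u) = 2 - (-1/5 - (4 + u)) = 2 - (-1/5 + (-4 - u)) = 2 - (-21/5 - u) = 2 + (21/5 + u) = 31/5 + u)
(395 - 490)*W(20, -14) = (395 - 490)*(31/5 - 14) = -95*(-39/5) = 741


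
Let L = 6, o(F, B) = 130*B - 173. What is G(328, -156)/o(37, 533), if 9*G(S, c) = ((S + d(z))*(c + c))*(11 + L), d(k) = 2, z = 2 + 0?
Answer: -194480/69117 ≈ -2.8138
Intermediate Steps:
o(F, B) = -173 + 130*B
z = 2
G(S, c) = 34*c*(2 + S)/9 (G(S, c) = (((S + 2)*(c + c))*(11 + 6))/9 = (((2 + S)*(2*c))*17)/9 = ((2*c*(2 + S))*17)/9 = (34*c*(2 + S))/9 = 34*c*(2 + S)/9)
G(328, -156)/o(37, 533) = ((34/9)*(-156)*(2 + 328))/(-173 + 130*533) = ((34/9)*(-156)*330)/(-173 + 69290) = -194480/69117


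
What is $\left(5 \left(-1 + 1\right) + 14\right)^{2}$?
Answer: $196$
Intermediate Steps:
$\left(5 \left(-1 + 1\right) + 14\right)^{2} = \left(5 \cdot 0 + 14\right)^{2} = \left(0 + 14\right)^{2} = 14^{2} = 196$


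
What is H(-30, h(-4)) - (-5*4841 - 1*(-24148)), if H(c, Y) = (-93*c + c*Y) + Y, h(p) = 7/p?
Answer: 11591/4 ≈ 2897.8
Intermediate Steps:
H(c, Y) = Y - 93*c + Y*c (H(c, Y) = (-93*c + Y*c) + Y = Y - 93*c + Y*c)
H(-30, h(-4)) - (-5*4841 - 1*(-24148)) = (7/(-4) - 93*(-30) + (7/(-4))*(-30)) - (-5*4841 - 1*(-24148)) = (7*(-¼) + 2790 + (7*(-¼))*(-30)) - (-24205 + 24148) = (-7/4 + 2790 - 7/4*(-30)) - 1*(-57) = (-7/4 + 2790 + 105/2) + 57 = 11363/4 + 57 = 11591/4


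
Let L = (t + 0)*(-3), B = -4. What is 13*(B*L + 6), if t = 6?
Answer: 1014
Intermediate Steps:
L = -18 (L = (6 + 0)*(-3) = 6*(-3) = -18)
13*(B*L + 6) = 13*(-4*(-18) + 6) = 13*(72 + 6) = 13*78 = 1014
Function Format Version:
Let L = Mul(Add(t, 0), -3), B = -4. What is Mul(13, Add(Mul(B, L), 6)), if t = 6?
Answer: 1014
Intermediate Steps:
L = -18 (L = Mul(Add(6, 0), -3) = Mul(6, -3) = -18)
Mul(13, Add(Mul(B, L), 6)) = Mul(13, Add(Mul(-4, -18), 6)) = Mul(13, Add(72, 6)) = Mul(13, 78) = 1014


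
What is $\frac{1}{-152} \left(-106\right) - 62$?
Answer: $- \frac{4659}{76} \approx -61.303$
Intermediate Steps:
$\frac{1}{-152} \left(-106\right) - 62 = \left(- \frac{1}{152}\right) \left(-106\right) - 62 = \frac{53}{76} - 62 = - \frac{4659}{76}$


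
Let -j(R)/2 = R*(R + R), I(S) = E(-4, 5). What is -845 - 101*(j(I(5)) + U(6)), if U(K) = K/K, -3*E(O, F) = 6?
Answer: 670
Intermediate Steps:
E(O, F) = -2 (E(O, F) = -1/3*6 = -2)
I(S) = -2
j(R) = -4*R**2 (j(R) = -2*R*(R + R) = -2*R*2*R = -4*R**2)
U(K) = 1
-845 - 101*(j(I(5)) + U(6)) = -845 - 101*(-4*(-2)**2 + 1) = -845 - 101*(-4*4 + 1) = -845 - 101*(-16 + 1) = -845 - 101*(-15) = -845 + 1515 = 670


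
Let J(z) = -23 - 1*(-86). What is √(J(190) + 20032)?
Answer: √20095 ≈ 141.76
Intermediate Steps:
J(z) = 63 (J(z) = -23 + 86 = 63)
√(J(190) + 20032) = √(63 + 20032) = √20095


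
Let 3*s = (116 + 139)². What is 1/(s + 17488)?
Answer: 1/39163 ≈ 2.5534e-5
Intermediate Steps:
s = 21675 (s = (116 + 139)²/3 = (⅓)*255² = (⅓)*65025 = 21675)
1/(s + 17488) = 1/(21675 + 17488) = 1/39163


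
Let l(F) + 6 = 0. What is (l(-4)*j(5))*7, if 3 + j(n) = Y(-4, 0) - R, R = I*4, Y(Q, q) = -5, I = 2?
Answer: 672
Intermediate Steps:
R = 8 (R = 2*4 = 8)
j(n) = -16 (j(n) = -3 + (-5 - 1*8) = -3 + (-5 - 8) = -3 - 13 = -16)
l(F) = -6 (l(F) = -6 + 0 = -6)
(l(-4)*j(5))*7 = -6*(-16)*7 = 96*7 = 672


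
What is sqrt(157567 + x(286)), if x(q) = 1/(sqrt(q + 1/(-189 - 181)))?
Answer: sqrt(1764381813128487 + 105819*sqrt(39153030))/105819 ≈ 396.95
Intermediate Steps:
x(q) = 1/sqrt(-1/370 + q) (x(q) = 1/(sqrt(q + 1/(-370))) = 1/(sqrt(q - 1/370)) = 1/(sqrt(-1/370 + q)) = 1/sqrt(-1/370 + q))
sqrt(157567 + x(286)) = sqrt(157567 + sqrt(370)/sqrt(-1 + 370*286)) = sqrt(157567 + sqrt(370)/sqrt(-1 + 105820)) = sqrt(157567 + sqrt(370)/sqrt(105819)) = sqrt(157567 + sqrt(370)*(sqrt(105819)/105819)) = sqrt(157567 + sqrt(39153030)/105819)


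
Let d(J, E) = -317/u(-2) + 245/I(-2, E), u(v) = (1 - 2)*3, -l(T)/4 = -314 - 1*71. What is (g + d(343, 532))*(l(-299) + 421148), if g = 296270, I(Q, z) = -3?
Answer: 125239918272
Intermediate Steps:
l(T) = 1540 (l(T) = -4*(-314 - 1*71) = -4*(-314 - 71) = -4*(-385) = 1540)
u(v) = -3 (u(v) = -1*3 = -3)
d(J, E) = 24 (d(J, E) = -317/(-3) + 245/(-3) = -317*(-⅓) + 245*(-⅓) = 317/3 - 245/3 = 24)
(g + d(343, 532))*(l(-299) + 421148) = (296270 + 24)*(1540 + 421148) = 296294*422688 = 125239918272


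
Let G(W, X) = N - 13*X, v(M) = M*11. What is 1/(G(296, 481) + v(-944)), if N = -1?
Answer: -1/16638 ≈ -6.0103e-5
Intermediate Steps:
v(M) = 11*M
G(W, X) = -1 - 13*X
1/(G(296, 481) + v(-944)) = 1/((-1 - 13*481) + 11*(-944)) = 1/((-1 - 6253) - 10384) = 1/(-6254 - 10384) = 1/(-16638) = -1/16638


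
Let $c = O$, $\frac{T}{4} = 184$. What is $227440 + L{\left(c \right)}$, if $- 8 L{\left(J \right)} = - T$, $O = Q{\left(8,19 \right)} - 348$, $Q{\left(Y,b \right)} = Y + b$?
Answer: $227532$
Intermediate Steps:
$T = 736$ ($T = 4 \cdot 184 = 736$)
$O = -321$ ($O = \left(8 + 19\right) - 348 = 27 - 348 = -321$)
$c = -321$
$L{\left(J \right)} = 92$ ($L{\left(J \right)} = - \frac{\left(-1\right) 736}{8} = \left(- \frac{1}{8}\right) \left(-736\right) = 92$)
$227440 + L{\left(c \right)} = 227440 + 92 = 227532$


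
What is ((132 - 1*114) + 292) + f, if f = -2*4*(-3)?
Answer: 334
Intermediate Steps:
f = 24 (f = -8*(-3) = 24)
((132 - 1*114) + 292) + f = ((132 - 1*114) + 292) + 24 = ((132 - 114) + 292) + 24 = (18 + 292) + 24 = 310 + 24 = 334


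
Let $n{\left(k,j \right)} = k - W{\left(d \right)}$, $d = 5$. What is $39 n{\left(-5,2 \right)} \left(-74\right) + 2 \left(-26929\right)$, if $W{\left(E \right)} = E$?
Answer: $-24998$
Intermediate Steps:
$n{\left(k,j \right)} = -5 + k$ ($n{\left(k,j \right)} = k - 5 = -5 + k$)
$39 n{\left(-5,2 \right)} \left(-74\right) + 2 \left(-26929\right) = 39 \left(-5 - 5\right) \left(-74\right) + 2 \left(-26929\right) = 39 \left(-10\right) \left(-74\right) - 53858 = \left(-390\right) \left(-74\right) - 53858 = 28860 - 53858 = -24998$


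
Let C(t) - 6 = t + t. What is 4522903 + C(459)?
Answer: 4523827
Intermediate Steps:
C(t) = 6 + 2*t (C(t) = 6 + (t + t) = 6 + 2*t)
4522903 + C(459) = 4522903 + (6 + 2*459) = 4522903 + (6 + 918) = 4522903 + 924 = 4523827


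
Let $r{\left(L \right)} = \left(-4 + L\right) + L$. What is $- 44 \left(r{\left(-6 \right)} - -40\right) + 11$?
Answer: $-1045$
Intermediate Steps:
$r{\left(L \right)} = -4 + 2 L$
$- 44 \left(r{\left(-6 \right)} - -40\right) + 11 = - 44 \left(\left(-4 + 2 \left(-6\right)\right) - -40\right) + 11 = - 44 \left(\left(-4 - 12\right) + 40\right) + 11 = - 44 \left(-16 + 40\right) + 11 = \left(-44\right) 24 + 11 = -1056 + 11 = -1045$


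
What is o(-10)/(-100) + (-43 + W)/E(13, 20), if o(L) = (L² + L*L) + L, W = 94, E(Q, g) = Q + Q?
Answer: 4/65 ≈ 0.061538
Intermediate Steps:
E(Q, g) = 2*Q
o(L) = L + 2*L² (o(L) = (L² + L²) + L = 2*L² + L = L + 2*L²)
o(-10)/(-100) + (-43 + W)/E(13, 20) = -10*(1 + 2*(-10))/(-100) + (-43 + 94)/((2*13)) = -10*(1 - 20)*(-1/100) + 51/26 = -10*(-19)*(-1/100) + 51*(1/26) = 190*(-1/100) + 51/26 = -19/10 + 51/26 = 4/65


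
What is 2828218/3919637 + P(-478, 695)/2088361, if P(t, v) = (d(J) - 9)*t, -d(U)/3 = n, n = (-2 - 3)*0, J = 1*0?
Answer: 257530541264/355896393259 ≈ 0.72361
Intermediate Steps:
J = 0
n = 0 (n = -5*0 = 0)
d(U) = 0 (d(U) = -3*0 = 0)
P(t, v) = -9*t (P(t, v) = (0 - 9)*t = -9*t)
2828218/3919637 + P(-478, 695)/2088361 = 2828218/3919637 - 9*(-478)/2088361 = 2828218*(1/3919637) + 4302*(1/2088361) = 122966/170419 + 4302/2088361 = 257530541264/355896393259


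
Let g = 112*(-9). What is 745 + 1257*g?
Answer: -1266311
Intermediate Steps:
g = -1008
745 + 1257*g = 745 + 1257*(-1008) = 745 - 1267056 = -1266311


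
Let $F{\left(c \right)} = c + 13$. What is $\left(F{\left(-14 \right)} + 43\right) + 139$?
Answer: $181$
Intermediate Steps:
$F{\left(c \right)} = 13 + c$
$\left(F{\left(-14 \right)} + 43\right) + 139 = \left(\left(13 - 14\right) + 43\right) + 139 = \left(-1 + 43\right) + 139 = 42 + 139 = 181$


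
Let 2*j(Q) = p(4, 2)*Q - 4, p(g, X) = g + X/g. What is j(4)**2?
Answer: 49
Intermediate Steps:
j(Q) = -2 + 9*Q/4 (j(Q) = ((4 + 2/4)*Q - 4)/2 = ((4 + 2*(1/4))*Q - 4)/2 = ((4 + 1/2)*Q - 4)/2 = (9*Q/2 - 4)/2 = (-4 + 9*Q/2)/2 = -2 + 9*Q/4)
j(4)**2 = (-2 + (9/4)*4)**2 = (-2 + 9)**2 = 7**2 = 49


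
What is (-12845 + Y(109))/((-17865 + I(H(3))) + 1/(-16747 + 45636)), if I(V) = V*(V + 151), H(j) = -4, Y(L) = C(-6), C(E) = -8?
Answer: 371310317/533088716 ≈ 0.69653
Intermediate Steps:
Y(L) = -8
I(V) = V*(151 + V)
(-12845 + Y(109))/((-17865 + I(H(3))) + 1/(-16747 + 45636)) = (-12845 - 8)/((-17865 - 4*(151 - 4)) + 1/(-16747 + 45636)) = -12853/((-17865 - 4*147) + 1/28889) = -12853/((-17865 - 588) + 1/28889) = -12853/(-18453 + 1/28889) = -12853/(-533088716/28889) = -12853*(-28889/533088716) = 371310317/533088716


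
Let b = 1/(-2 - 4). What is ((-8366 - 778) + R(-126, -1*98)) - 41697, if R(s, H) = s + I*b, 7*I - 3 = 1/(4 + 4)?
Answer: -17124937/336 ≈ -50967.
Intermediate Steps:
b = -⅙ (b = 1/(-6) = -⅙ ≈ -0.16667)
I = 25/56 (I = 3/7 + 1/(7*(4 + 4)) = 3/7 + (⅐)/8 = 3/7 + (⅐)*(⅛) = 3/7 + 1/56 = 25/56 ≈ 0.44643)
R(s, H) = -25/336 + s (R(s, H) = s + (25/56)*(-⅙) = s - 25/336 = -25/336 + s)
((-8366 - 778) + R(-126, -1*98)) - 41697 = ((-8366 - 778) + (-25/336 - 126)) - 41697 = (-9144 - 42361/336) - 41697 = -3114745/336 - 41697 = -17124937/336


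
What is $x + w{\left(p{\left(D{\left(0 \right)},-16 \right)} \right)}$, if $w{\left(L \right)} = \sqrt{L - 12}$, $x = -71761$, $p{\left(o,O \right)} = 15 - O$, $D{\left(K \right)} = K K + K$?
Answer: $-71761 + \sqrt{19} \approx -71757.0$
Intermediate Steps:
$D{\left(K \right)} = K + K^{2}$ ($D{\left(K \right)} = K^{2} + K = K + K^{2}$)
$w{\left(L \right)} = \sqrt{-12 + L}$ ($w{\left(L \right)} = \sqrt{L - 12} = \sqrt{-12 + L}$)
$x + w{\left(p{\left(D{\left(0 \right)},-16 \right)} \right)} = -71761 + \sqrt{-12 + \left(15 - -16\right)} = -71761 + \sqrt{-12 + \left(15 + 16\right)} = -71761 + \sqrt{-12 + 31} = -71761 + \sqrt{19}$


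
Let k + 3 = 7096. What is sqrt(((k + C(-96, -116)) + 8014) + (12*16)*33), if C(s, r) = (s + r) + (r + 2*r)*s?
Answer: 3*sqrt(6071) ≈ 233.75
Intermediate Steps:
C(s, r) = r + s + 3*r*s (C(s, r) = (r + s) + (3*r)*s = (r + s) + 3*r*s = r + s + 3*r*s)
k = 7093 (k = -3 + 7096 = 7093)
sqrt(((k + C(-96, -116)) + 8014) + (12*16)*33) = sqrt(((7093 + (-116 - 96 + 3*(-116)*(-96))) + 8014) + (12*16)*33) = sqrt(((7093 + (-116 - 96 + 33408)) + 8014) + 192*33) = sqrt(((7093 + 33196) + 8014) + 6336) = sqrt((40289 + 8014) + 6336) = sqrt(48303 + 6336) = sqrt(54639) = 3*sqrt(6071)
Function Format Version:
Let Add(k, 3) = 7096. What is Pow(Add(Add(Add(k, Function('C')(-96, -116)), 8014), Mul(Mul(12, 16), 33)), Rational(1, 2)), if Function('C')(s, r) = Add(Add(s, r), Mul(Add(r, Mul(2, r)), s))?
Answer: Mul(3, Pow(6071, Rational(1, 2))) ≈ 233.75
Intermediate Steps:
Function('C')(s, r) = Add(r, s, Mul(3, r, s)) (Function('C')(s, r) = Add(Add(r, s), Mul(Mul(3, r), s)) = Add(Add(r, s), Mul(3, r, s)) = Add(r, s, Mul(3, r, s)))
k = 7093 (k = Add(-3, 7096) = 7093)
Pow(Add(Add(Add(k, Function('C')(-96, -116)), 8014), Mul(Mul(12, 16), 33)), Rational(1, 2)) = Pow(Add(Add(Add(7093, Add(-116, -96, Mul(3, -116, -96))), 8014), Mul(Mul(12, 16), 33)), Rational(1, 2)) = Pow(Add(Add(Add(7093, Add(-116, -96, 33408)), 8014), Mul(192, 33)), Rational(1, 2)) = Pow(Add(Add(Add(7093, 33196), 8014), 6336), Rational(1, 2)) = Pow(Add(Add(40289, 8014), 6336), Rational(1, 2)) = Pow(Add(48303, 6336), Rational(1, 2)) = Pow(54639, Rational(1, 2)) = Mul(3, Pow(6071, Rational(1, 2)))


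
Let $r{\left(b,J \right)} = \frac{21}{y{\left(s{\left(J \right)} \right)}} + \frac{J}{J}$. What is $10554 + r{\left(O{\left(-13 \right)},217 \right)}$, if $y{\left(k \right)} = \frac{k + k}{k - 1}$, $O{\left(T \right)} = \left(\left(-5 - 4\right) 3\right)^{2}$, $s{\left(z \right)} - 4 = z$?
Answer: $\frac{2334965}{221} \approx 10565.0$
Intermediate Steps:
$s{\left(z \right)} = 4 + z$
$O{\left(T \right)} = 729$ ($O{\left(T \right)} = \left(\left(-9\right) 3\right)^{2} = \left(-27\right)^{2} = 729$)
$y{\left(k \right)} = \frac{2 k}{-1 + k}$
$r{\left(b,J \right)} = 1 + \frac{21 \left(3 + J\right)}{2 \left(4 + J\right)}$ ($r{\left(b,J \right)} = \frac{21}{2 \left(4 + J\right) \frac{1}{-1 + \left(4 + J\right)}} + \frac{J}{J} = \frac{21}{2 \left(4 + J\right) \frac{1}{3 + J}} + 1 = \frac{21}{2 \frac{1}{3 + J} \left(4 + J\right)} + 1 = 21 \frac{3 + J}{2 \left(4 + J\right)} + 1 = \frac{21 \left(3 + J\right)}{2 \left(4 + J\right)} + 1 = 1 + \frac{21 \left(3 + J\right)}{2 \left(4 + J\right)}$)
$10554 + r{\left(O{\left(-13 \right)},217 \right)} = 10554 + \frac{71 + 23 \cdot 217}{2 \left(4 + 217\right)} = 10554 + \frac{71 + 4991}{2 \cdot 221} = 10554 + \frac{1}{2} \cdot \frac{1}{221} \cdot 5062 = 10554 + \frac{2531}{221} = \frac{2334965}{221}$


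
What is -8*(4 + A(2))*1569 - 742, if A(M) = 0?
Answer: -50950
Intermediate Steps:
-8*(4 + A(2))*1569 - 742 = -8*(4 + 0)*1569 - 742 = -8*4*1569 - 742 = -32*1569 - 742 = -50208 - 742 = -50950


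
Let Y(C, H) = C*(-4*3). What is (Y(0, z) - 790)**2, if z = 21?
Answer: 624100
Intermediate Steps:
Y(C, H) = -12*C (Y(C, H) = C*(-12) = -12*C)
(Y(0, z) - 790)**2 = (-12*0 - 790)**2 = (0 - 790)**2 = (-790)**2 = 624100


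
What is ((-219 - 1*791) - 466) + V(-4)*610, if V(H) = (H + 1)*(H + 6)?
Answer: -5136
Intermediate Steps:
V(H) = (1 + H)*(6 + H)
((-219 - 1*791) - 466) + V(-4)*610 = ((-219 - 1*791) - 466) + (6 + (-4)² + 7*(-4))*610 = ((-219 - 791) - 466) + (6 + 16 - 28)*610 = (-1010 - 466) - 6*610 = -1476 - 3660 = -5136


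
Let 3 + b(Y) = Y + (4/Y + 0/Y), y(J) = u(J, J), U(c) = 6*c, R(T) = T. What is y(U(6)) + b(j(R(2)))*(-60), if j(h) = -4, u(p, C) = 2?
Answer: 482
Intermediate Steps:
y(J) = 2
b(Y) = -3 + Y + 4/Y (b(Y) = -3 + (Y + (4/Y + 0/Y)) = -3 + (Y + (4/Y + 0)) = -3 + (Y + 4/Y) = -3 + Y + 4/Y)
y(U(6)) + b(j(R(2)))*(-60) = 2 + (-3 - 4 + 4/(-4))*(-60) = 2 + (-3 - 4 + 4*(-¼))*(-60) = 2 + (-3 - 4 - 1)*(-60) = 2 - 8*(-60) = 2 + 480 = 482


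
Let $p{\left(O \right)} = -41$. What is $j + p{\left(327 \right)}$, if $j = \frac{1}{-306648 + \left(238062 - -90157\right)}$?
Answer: $- \frac{884410}{21571} \approx -41.0$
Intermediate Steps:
$j = \frac{1}{21571}$ ($j = \frac{1}{-306648 + \left(238062 + 90157\right)} = \frac{1}{-306648 + 328219} = \frac{1}{21571} \approx 4.6359 \cdot 10^{-5}$)
$j + p{\left(327 \right)} = \frac{1}{21571} - 41 = - \frac{884410}{21571}$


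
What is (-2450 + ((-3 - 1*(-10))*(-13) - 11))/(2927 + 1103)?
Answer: -1276/2015 ≈ -0.63325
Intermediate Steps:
(-2450 + ((-3 - 1*(-10))*(-13) - 11))/(2927 + 1103) = (-2450 + ((-3 + 10)*(-13) - 11))/4030 = (-2450 + (7*(-13) - 11))*(1/4030) = (-2450 + (-91 - 11))*(1/4030) = (-2450 - 102)*(1/4030) = -2552*1/4030 = -1276/2015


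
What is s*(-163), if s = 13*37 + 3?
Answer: -78892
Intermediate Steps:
s = 484 (s = 481 + 3 = 484)
s*(-163) = 484*(-163) = -78892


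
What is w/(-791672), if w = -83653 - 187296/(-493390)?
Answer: 20636683187/195301524040 ≈ 0.10567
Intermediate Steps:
w = -20636683187/246695 (w = -83653 - 187296*(-1)/493390 = -83653 - 1*(-93648/246695) = -83653 + 93648/246695 = -20636683187/246695 ≈ -83653.)
w/(-791672) = -20636683187/246695/(-791672) = -20636683187/246695*(-1/791672) = 20636683187/195301524040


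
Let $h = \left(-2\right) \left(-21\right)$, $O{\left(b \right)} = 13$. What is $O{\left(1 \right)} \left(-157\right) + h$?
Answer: $-1999$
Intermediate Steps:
$h = 42$
$O{\left(1 \right)} \left(-157\right) + h = 13 \left(-157\right) + 42 = -2041 + 42 = -1999$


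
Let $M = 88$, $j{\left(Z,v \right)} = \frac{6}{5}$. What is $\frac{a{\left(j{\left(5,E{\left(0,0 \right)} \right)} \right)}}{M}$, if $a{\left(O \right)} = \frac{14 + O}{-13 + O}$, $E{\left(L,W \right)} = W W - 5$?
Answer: $- \frac{19}{1298} \approx -0.014638$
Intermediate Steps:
$E{\left(L,W \right)} = -5 + W^{2}$ ($E{\left(L,W \right)} = W^{2} - 5 = -5 + W^{2}$)
$j{\left(Z,v \right)} = \frac{6}{5}$ ($j{\left(Z,v \right)} = 6 \cdot \frac{1}{5} = \frac{6}{5}$)
$a{\left(O \right)} = \frac{14 + O}{-13 + O}$
$\frac{a{\left(j{\left(5,E{\left(0,0 \right)} \right)} \right)}}{M} = \frac{\frac{1}{-13 + \frac{6}{5}} \left(14 + \frac{6}{5}\right)}{88} = \frac{1}{- \frac{59}{5}} \cdot \frac{76}{5} \cdot \frac{1}{88} = \left(- \frac{5}{59}\right) \frac{76}{5} \cdot \frac{1}{88} = \left(- \frac{76}{59}\right) \frac{1}{88} = - \frac{19}{1298}$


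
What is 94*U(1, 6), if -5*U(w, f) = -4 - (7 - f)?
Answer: 94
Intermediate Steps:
U(w, f) = 11/5 - f/5 (U(w, f) = -(-4 - (7 - f))/5 = -(-4 + (-7 + f))/5 = -(-11 + f)/5 = 11/5 - f/5)
94*U(1, 6) = 94*(11/5 - 1/5*6) = 94*(11/5 - 6/5) = 94*1 = 94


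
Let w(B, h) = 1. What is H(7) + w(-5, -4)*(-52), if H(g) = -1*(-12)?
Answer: -40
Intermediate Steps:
H(g) = 12
H(7) + w(-5, -4)*(-52) = 12 + 1*(-52) = 12 - 52 = -40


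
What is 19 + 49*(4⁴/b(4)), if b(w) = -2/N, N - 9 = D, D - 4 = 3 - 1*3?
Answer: -81517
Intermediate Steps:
D = 4 (D = 4 + (3 - 1*3) = 4 + (3 - 3) = 4 + 0 = 4)
N = 13 (N = 9 + 4 = 13)
b(w) = -2/13
19 + 49*(4⁴/b(4)) = 19 + 49*(4⁴/(-2/13)) = 19 + 49*(256*(-13/2)) = 19 + 49*(-1664) = 19 - 81536 = -81517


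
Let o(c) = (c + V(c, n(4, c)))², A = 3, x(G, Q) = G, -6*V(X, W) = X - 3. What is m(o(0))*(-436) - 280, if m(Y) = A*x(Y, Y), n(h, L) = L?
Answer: -607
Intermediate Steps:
V(X, W) = ½ - X/6 (V(X, W) = -(X - 3)/6 = -(-3 + X)/6 = ½ - X/6)
o(c) = (½ + 5*c/6)² (o(c) = (c + (½ - c/6))² = (½ + 5*c/6)²)
m(Y) = 3*Y
m(o(0))*(-436) - 280 = (3*((3 + 5*0)²/36))*(-436) - 280 = (3*((3 + 0)²/36))*(-436) - 280 = (3*((1/36)*3²))*(-436) - 280 = (3*((1/36)*9))*(-436) - 280 = (3*(¼))*(-436) - 280 = (¾)*(-436) - 280 = -327 - 280 = -607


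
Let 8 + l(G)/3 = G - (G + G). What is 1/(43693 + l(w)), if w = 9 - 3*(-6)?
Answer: 1/43588 ≈ 2.2942e-5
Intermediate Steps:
w = 27 (w = 9 + 18 = 27)
l(G) = -24 - 3*G (l(G) = -24 + 3*(G - (G + G)) = -24 + 3*(G - 2*G) = -24 + 3*(-G) = -24 - 3*G)
1/(43693 + l(w)) = 1/(43693 + (-24 - 3*27)) = 1/(43693 + (-24 - 81)) = 1/(43693 - 105) = 1/43588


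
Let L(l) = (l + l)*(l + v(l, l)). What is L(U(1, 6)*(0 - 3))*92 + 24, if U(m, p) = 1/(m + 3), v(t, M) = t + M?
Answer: 669/2 ≈ 334.50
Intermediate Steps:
v(t, M) = M + t
U(m, p) = 1/(3 + m)
L(l) = 6*l² (L(l) = (l + l)*(l + (l + l)) = (2*l)*(l + 2*l) = (2*l)*(3*l) = 6*l²)
L(U(1, 6)*(0 - 3))*92 + 24 = (6*((0 - 3)/(3 + 1))²)*92 + 24 = (6*(-3/4)²)*92 + 24 = (6*((¼)*(-3))²)*92 + 24 = (6*(-¾)²)*92 + 24 = (6*(9/16))*92 + 24 = (27/8)*92 + 24 = 621/2 + 24 = 669/2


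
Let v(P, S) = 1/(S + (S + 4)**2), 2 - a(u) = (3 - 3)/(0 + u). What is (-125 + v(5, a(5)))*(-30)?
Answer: 71235/19 ≈ 3749.2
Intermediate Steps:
a(u) = 2 (a(u) = 2 - (3 - 3)/(0 + u) = 2 - 0/u = 2 - 1*0 = 2 + 0 = 2)
v(P, S) = 1/(S + (4 + S)**2)
(-125 + v(5, a(5)))*(-30) = (-125 + 1/(2 + (4 + 2)**2))*(-30) = (-125 + 1/(2 + 6**2))*(-30) = (-125 + 1/(2 + 36))*(-30) = (-125 + 1/38)*(-30) = -4749/38*(-30) = 71235/19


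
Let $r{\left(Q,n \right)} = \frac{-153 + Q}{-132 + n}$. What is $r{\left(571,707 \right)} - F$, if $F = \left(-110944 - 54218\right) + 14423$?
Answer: $\frac{86675343}{575} \approx 1.5074 \cdot 10^{5}$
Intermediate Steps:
$r{\left(Q,n \right)} = \frac{-153 + Q}{-132 + n}$
$F = -150739$ ($F = -165162 + 14423 = -150739$)
$r{\left(571,707 \right)} - F = \frac{-153 + 571}{-132 + 707} - -150739 = \frac{1}{575} \cdot 418 + 150739 = \frac{418}{575} + 150739 = \frac{86675343}{575}$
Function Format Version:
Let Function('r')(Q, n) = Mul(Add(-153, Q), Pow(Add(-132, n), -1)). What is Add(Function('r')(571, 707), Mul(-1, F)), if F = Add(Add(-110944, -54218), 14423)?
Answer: Rational(86675343, 575) ≈ 1.5074e+5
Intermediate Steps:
Function('r')(Q, n) = Mul(Pow(Add(-132, n), -1), Add(-153, Q))
F = -150739 (F = Add(-165162, 14423) = -150739)
Add(Function('r')(571, 707), Mul(-1, F)) = Add(Mul(Pow(Add(-132, 707), -1), Add(-153, 571)), Mul(-1, -150739)) = Add(Mul(Pow(575, -1), 418), 150739) = Add(Mul(Rational(1, 575), 418), 150739) = Add(Rational(418, 575), 150739) = Rational(86675343, 575)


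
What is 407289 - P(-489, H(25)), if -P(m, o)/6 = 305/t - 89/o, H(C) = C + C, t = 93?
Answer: 315655948/775 ≈ 4.0730e+5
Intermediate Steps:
H(C) = 2*C
P(m, o) = -610/31 + 534/o (P(m, o) = -6*(305/93 - 89/o) = -610/31 + 534/o)
407289 - P(-489, H(25)) = 407289 - (-610/31 + 534/((2*25))) = 407289 - (-610/31 + 534/50) = 407289 - (-610/31 + 534*(1/50)) = 407289 - (-610/31 + 267/25) = 407289 - 1*(-6973/775) = 407289 + 6973/775 = 315655948/775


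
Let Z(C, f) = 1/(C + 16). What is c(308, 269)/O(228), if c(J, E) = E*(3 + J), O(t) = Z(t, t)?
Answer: 20412796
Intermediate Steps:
Z(C, f) = 1/(16 + C)
O(t) = 1/(16 + t)
c(308, 269)/O(228) = (269*(3 + 308))/(1/(16 + 228)) = (269*311)/(1/244) = 83659/(1/244) = 83659*244 = 20412796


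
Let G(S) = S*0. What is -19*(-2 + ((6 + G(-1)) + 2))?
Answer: -114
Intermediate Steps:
G(S) = 0
-19*(-2 + ((6 + G(-1)) + 2)) = -19*(-2 + ((6 + 0) + 2)) = -19*(-2 + (6 + 2)) = -19*(-2 + 8) = -19*6 = -114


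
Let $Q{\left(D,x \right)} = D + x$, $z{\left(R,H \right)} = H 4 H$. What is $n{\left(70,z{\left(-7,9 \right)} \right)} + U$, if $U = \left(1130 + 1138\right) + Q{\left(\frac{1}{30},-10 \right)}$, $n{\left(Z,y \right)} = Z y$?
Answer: $\frac{748141}{30} \approx 24938.0$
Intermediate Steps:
$z{\left(R,H \right)} = 4 H^{2}$ ($z{\left(R,H \right)} = 4 H H = 4 H^{2}$)
$U = \frac{67741}{30}$ ($U = \left(1130 + 1138\right) - \left(10 - \frac{1}{30}\right) = 2268 + \left(\frac{1}{30} - 10\right) = 2268 - \frac{299}{30} = \frac{67741}{30} \approx 2258.0$)
$n{\left(70,z{\left(-7,9 \right)} \right)} + U = 70 \cdot 4 \cdot 9^{2} + \frac{67741}{30} = 70 \cdot 4 \cdot 81 + \frac{67741}{30} = 70 \cdot 324 + \frac{67741}{30} = 22680 + \frac{67741}{30} = \frac{748141}{30}$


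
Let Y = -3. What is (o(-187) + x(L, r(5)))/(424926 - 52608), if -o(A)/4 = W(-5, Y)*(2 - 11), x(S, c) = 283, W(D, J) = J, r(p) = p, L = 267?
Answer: 175/372318 ≈ 0.00047003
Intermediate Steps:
o(A) = -108 (o(A) = -(-12)*(2 - 11) = -(-12)*(-9) = -4*27 = -108)
(o(-187) + x(L, r(5)))/(424926 - 52608) = (-108 + 283)/(424926 - 52608) = 175/372318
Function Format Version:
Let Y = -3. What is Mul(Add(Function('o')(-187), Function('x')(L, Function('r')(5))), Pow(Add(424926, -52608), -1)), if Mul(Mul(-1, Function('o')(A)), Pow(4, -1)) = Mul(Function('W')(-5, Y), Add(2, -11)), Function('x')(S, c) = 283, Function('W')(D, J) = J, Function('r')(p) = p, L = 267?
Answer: Rational(175, 372318) ≈ 0.00047003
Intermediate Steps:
Function('o')(A) = -108 (Function('o')(A) = Mul(-4, Mul(-3, Add(2, -11))) = Mul(-4, Mul(-3, -9)) = Mul(-4, 27) = -108)
Mul(Add(Function('o')(-187), Function('x')(L, Function('r')(5))), Pow(Add(424926, -52608), -1)) = Mul(Add(-108, 283), Pow(Add(424926, -52608), -1)) = Mul(175, Pow(372318, -1)) = Mul(175, Rational(1, 372318)) = Rational(175, 372318)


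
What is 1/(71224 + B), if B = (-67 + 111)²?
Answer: 1/73160 ≈ 1.3669e-5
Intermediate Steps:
B = 1936 (B = 44² = 1936)
1/(71224 + B) = 1/(71224 + 1936) = 1/73160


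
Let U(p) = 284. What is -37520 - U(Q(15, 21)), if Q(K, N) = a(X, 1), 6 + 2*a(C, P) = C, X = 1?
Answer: -37804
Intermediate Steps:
a(C, P) = -3 + C/2
Q(K, N) = -5/2 (Q(K, N) = -3 + (½)*1 = -3 + ½ = -5/2)
-37520 - U(Q(15, 21)) = -37520 - 1*284 = -37520 - 284 = -37804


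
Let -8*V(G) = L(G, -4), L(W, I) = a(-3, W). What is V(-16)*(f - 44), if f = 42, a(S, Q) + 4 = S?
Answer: -7/4 ≈ -1.7500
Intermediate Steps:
a(S, Q) = -4 + S
L(W, I) = -7 (L(W, I) = -4 - 3 = -7)
V(G) = 7/8 (V(G) = -1/8*(-7) = 7/8)
V(-16)*(f - 44) = 7*(42 - 44)/8 = (7/8)*(-2) = -7/4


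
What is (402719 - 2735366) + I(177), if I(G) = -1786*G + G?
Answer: -2648592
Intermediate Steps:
I(G) = -1785*G
(402719 - 2735366) + I(177) = (402719 - 2735366) - 1785*177 = -2332647 - 315945 = -2648592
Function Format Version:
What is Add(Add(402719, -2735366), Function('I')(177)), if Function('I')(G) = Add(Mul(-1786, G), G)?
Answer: -2648592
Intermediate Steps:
Function('I')(G) = Mul(-1785, G)
Add(Add(402719, -2735366), Function('I')(177)) = Add(Add(402719, -2735366), Mul(-1785, 177)) = Add(-2332647, -315945) = -2648592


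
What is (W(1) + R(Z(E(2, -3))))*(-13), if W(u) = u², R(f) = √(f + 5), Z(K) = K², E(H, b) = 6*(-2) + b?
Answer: -13 - 13*√230 ≈ -210.15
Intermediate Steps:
E(H, b) = -12 + b
R(f) = √(5 + f)
(W(1) + R(Z(E(2, -3))))*(-13) = (1² + √(5 + (-12 - 3)²))*(-13) = (1 + √(5 + (-15)²))*(-13) = (1 + √(5 + 225))*(-13) = (1 + √230)*(-13) = -13 - 13*√230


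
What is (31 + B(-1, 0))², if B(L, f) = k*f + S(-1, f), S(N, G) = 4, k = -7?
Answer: 1225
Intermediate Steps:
B(L, f) = 4 - 7*f (B(L, f) = -7*f + 4 = 4 - 7*f)
(31 + B(-1, 0))² = (31 + (4 - 7*0))² = (31 + (4 + 0))² = (31 + 4)² = 35² = 1225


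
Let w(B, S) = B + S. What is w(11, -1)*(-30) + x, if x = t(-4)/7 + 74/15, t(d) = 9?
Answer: -30847/105 ≈ -293.78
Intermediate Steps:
x = 653/105 (x = 9/7 + 74/15 = 653/105 ≈ 6.2190)
w(11, -1)*(-30) + x = (11 - 1)*(-30) + 653/105 = 10*(-30) + 653/105 = -300 + 653/105 = -30847/105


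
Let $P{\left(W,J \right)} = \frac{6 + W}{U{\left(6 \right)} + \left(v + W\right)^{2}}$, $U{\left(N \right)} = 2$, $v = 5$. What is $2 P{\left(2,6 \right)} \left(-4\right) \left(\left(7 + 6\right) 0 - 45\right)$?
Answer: $\frac{960}{17} \approx 56.471$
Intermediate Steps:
$P{\left(W,J \right)} = \frac{6 + W}{2 + \left(5 + W\right)^{2}}$
$2 P{\left(2,6 \right)} \left(-4\right) \left(\left(7 + 6\right) 0 - 45\right) = 2 \frac{6 + 2}{2 + \left(5 + 2\right)^{2}} \left(-4\right) \left(\left(7 + 6\right) 0 - 45\right) = 2 \frac{1}{2 + 7^{2}} \cdot 8 \left(-4\right) \left(13 \cdot 0 - 45\right) = 2 \frac{1}{2 + 49} \cdot 8 \left(-4\right) \left(0 - 45\right) = 2 \cdot \frac{1}{51} \cdot 8 \left(-4\right) \left(-45\right) = 2 \cdot \frac{8}{51} \left(-4\right) \left(-45\right) = \frac{16}{51} \left(-4\right) \left(-45\right) = \left(- \frac{64}{51}\right) \left(-45\right) = \frac{960}{17}$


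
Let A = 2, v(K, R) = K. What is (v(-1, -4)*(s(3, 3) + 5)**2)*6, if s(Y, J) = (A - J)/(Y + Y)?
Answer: -841/6 ≈ -140.17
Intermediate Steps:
s(Y, J) = (2 - J)/(2*Y) (s(Y, J) = (2 - J)/(Y + Y) = (2 - J)/((2*Y)) = (2 - J)*(1/(2*Y)) = (2 - J)/(2*Y))
(v(-1, -4)*(s(3, 3) + 5)**2)*6 = -((1/2)*(2 - 1*3)/3 + 5)**2*6 = -((1/2)*(1/3)*(2 - 3) + 5)**2*6 = -((1/2)*(1/3)*(-1) + 5)**2*6 = -(-1/6 + 5)**2*6 = -(29/6)**2*6 = -1*841/36*6 = -841/36*6 = -841/6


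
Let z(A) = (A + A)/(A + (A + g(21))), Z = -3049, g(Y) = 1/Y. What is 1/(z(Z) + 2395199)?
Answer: 128057/306722126401 ≈ 4.1750e-7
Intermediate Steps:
z(A) = 2*A/(1/21 + 2*A) (z(A) = (A + A)/(A + (A + 1/21)) = (2*A)/(A + (A + 1/21)) = (2*A)/(A + (1/21 + A)) = (2*A)/(1/21 + 2*A) = 2*A/(1/21 + 2*A))
1/(z(Z) + 2395199) = 1/(42*(-3049)/(1 + 42*(-3049)) + 2395199) = 1/(42*(-3049)/(1 - 128058) + 2395199) = 1/(42*(-3049)/(-128057) + 2395199) = 1/(42*(-3049)*(-1/128057) + 2395199) = 1/(128058/128057 + 2395199) = 1/(306722126401/128057) = 128057/306722126401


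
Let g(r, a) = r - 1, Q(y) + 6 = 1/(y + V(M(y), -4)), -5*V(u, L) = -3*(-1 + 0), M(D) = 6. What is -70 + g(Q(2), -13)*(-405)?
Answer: 17330/7 ≈ 2475.7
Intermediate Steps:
V(u, L) = -⅗ (V(u, L) = -(-3)*(-1 + 0)/5 = -(-3)*(-1)/5 = -⅕*3 = -⅗)
Q(y) = -6 + 1/(-⅗ + y) (Q(y) = -6 + 1/(y - ⅗) = -6 + 1/(-⅗ + y))
g(r, a) = -1 + r
-70 + g(Q(2), -13)*(-405) = -70 + (-1 + (23 - 30*2)/(-3 + 5*2))*(-405) = -70 + (-1 + (23 - 60)/(-3 + 10))*(-405) = -70 + (-1 - 37/7)*(-405) = -70 - 44/7*(-405) = -70 + 17820/7 = 17330/7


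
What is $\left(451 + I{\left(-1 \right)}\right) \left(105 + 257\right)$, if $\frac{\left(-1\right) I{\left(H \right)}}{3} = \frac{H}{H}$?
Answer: $162176$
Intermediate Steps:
$I{\left(H \right)} = -3$ ($I{\left(H \right)} = - 3 \frac{H}{H} = \left(-3\right) 1 = -3$)
$\left(451 + I{\left(-1 \right)}\right) \left(105 + 257\right) = \left(451 - 3\right) \left(105 + 257\right) = 448 \cdot 362 = 162176$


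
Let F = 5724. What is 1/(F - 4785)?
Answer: 1/939 ≈ 0.0010650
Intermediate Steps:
1/(F - 4785) = 1/(5724 - 4785) = 1/939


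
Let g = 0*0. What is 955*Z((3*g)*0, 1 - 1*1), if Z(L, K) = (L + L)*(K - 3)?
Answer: 0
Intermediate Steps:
g = 0
Z(L, K) = 2*L*(-3 + K) (Z(L, K) = (2*L)*(-3 + K) = 2*L*(-3 + K))
955*Z((3*g)*0, 1 - 1*1) = 955*(2*((3*0)*0)*(-3 + (1 - 1*1))) = 955*(2*(0*0)*(-3 + (1 - 1))) = 955*(2*0*(-3 + 0)) = 955*(2*0*(-3)) = 955*0 = 0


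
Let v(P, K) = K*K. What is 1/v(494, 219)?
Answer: 1/47961 ≈ 2.0850e-5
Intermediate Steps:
v(P, K) = K²
1/v(494, 219) = 1/(219²) = 1/47961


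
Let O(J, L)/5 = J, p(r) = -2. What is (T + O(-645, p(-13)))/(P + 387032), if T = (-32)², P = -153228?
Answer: -2201/233804 ≈ -0.0094139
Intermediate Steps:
O(J, L) = 5*J
T = 1024
(T + O(-645, p(-13)))/(P + 387032) = (1024 + 5*(-645))/(-153228 + 387032) = (1024 - 3225)/233804 = -2201*1/233804 = -2201/233804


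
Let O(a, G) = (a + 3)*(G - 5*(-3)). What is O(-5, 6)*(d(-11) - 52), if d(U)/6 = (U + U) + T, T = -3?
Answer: 8484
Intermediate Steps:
d(U) = -18 + 12*U (d(U) = 6*((U + U) - 3) = 6*(2*U - 3) = 6*(-3 + 2*U) = -18 + 12*U)
O(a, G) = (3 + a)*(15 + G) (O(a, G) = (3 + a)*(G + 15) = (3 + a)*(15 + G))
O(-5, 6)*(d(-11) - 52) = (45 + 3*6 + 15*(-5) + 6*(-5))*((-18 + 12*(-11)) - 52) = (45 + 18 - 75 - 30)*((-18 - 132) - 52) = -42*(-150 - 52) = -42*(-202) = 8484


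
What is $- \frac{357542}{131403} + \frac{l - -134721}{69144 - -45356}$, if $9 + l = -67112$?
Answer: $- \frac{320557162}{150456435} \approx -2.1306$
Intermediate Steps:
$l = -67121$ ($l = -9 - 67112 = -67121$)
$- \frac{357542}{131403} + \frac{l - -134721}{69144 - -45356} = - \frac{357542}{131403} + \frac{-67121 - -134721}{69144 - -45356} = \left(-357542\right) \frac{1}{131403} + \frac{-67121 + 134721}{69144 + 45356} = - \frac{357542}{131403} + \frac{67600}{114500} = - \frac{357542}{131403} + 67600 \cdot \frac{1}{114500} = - \frac{357542}{131403} + \frac{676}{1145} = - \frac{320557162}{150456435}$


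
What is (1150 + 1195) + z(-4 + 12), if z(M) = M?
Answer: 2353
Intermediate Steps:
(1150 + 1195) + z(-4 + 12) = (1150 + 1195) + (-4 + 12) = 2345 + 8 = 2353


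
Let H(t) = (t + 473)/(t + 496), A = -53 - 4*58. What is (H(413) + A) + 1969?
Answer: 1531642/909 ≈ 1685.0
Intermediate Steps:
A = -285 (A = -53 - 232 = -285)
H(t) = (473 + t)/(496 + t)
(H(413) + A) + 1969 = ((473 + 413)/(496 + 413) - 285) + 1969 = (886/909 - 285) + 1969 = -258179/909 + 1969 = 1531642/909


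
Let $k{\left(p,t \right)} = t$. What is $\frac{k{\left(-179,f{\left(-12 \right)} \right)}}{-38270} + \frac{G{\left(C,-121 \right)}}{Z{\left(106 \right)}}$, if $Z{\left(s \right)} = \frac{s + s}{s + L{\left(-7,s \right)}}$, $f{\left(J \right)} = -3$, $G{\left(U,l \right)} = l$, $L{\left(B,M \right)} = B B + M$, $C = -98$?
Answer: $- \frac{604302117}{4056620} \approx -148.97$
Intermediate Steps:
$L{\left(B,M \right)} = M + B^{2}$ ($L{\left(B,M \right)} = B^{2} + M = M + B^{2}$)
$Z{\left(s \right)} = \frac{2 s}{49 + 2 s}$ ($Z{\left(s \right)} = \frac{s + s}{s + \left(s + \left(-7\right)^{2}\right)} = \frac{2 s}{s + \left(s + 49\right)} = \frac{2 s}{s + \left(49 + s\right)} = \frac{2 s}{49 + 2 s}$)
$\frac{k{\left(-179,f{\left(-12 \right)} \right)}}{-38270} + \frac{G{\left(C,-121 \right)}}{Z{\left(106 \right)}} = - \frac{3}{-38270} - \frac{121}{2 \cdot 106 \frac{1}{49 + 2 \cdot 106}} = \left(-3\right) \left(- \frac{1}{38270}\right) - \frac{121}{2 \cdot 106 \frac{1}{49 + 212}} = \frac{3}{38270} - \frac{121}{2 \cdot 106 \cdot \frac{1}{261}} = \frac{3}{38270} - \frac{121}{\frac{212}{261}} = \frac{3}{38270} - \frac{31581}{212} = - \frac{604302117}{4056620}$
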